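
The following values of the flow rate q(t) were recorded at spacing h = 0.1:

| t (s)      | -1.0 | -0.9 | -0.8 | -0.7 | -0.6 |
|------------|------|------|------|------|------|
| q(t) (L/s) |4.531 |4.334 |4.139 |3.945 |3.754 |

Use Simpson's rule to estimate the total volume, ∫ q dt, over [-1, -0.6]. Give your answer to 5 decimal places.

1.65597

h = 0.1, n = 4.
(h/3)·[y₀ + 4y₁ + 2y₂ + 4y₃ + y₄] = 0.033333·(49.679) = 1.65597.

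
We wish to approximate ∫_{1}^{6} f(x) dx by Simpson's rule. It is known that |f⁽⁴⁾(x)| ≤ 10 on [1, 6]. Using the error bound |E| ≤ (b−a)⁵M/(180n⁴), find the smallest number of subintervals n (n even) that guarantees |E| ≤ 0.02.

10

Need 31250/(180n⁴) ≤ 0.02.
n⁴ ≥ 31250/(180·0.02) = 8680.56 ⇒ n ≥ 9.6524, so the smallest even n is 10. (n must be even for Simpson's rule.)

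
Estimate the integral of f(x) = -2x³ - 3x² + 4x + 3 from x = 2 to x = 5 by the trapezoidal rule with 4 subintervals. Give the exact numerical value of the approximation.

h = (5 − 2)/4 = 0.75.
Nodes x₀,…,x₄ = 2, 2.75, 3.5, 4.25, 5.
f(x) = -2x³ - 3x² + 4x + 3: f₀=-17, f₁=-50.28125, f₂=-105.5, f₃=-187.71875, f₄=-302.
(h/2)·[f₀ + 2f₁ + 2f₂ + 2f₃ + f₄] = 0.375·(-1006) = -377.25.

-377.25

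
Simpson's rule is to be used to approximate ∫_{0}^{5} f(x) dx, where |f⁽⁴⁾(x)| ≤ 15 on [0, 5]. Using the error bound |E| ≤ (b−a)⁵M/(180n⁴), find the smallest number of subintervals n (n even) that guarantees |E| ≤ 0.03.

Need 46875/(180n⁴) ≤ 0.03.
n⁴ ≥ 46875/(180·0.03) = 8680.56 ⇒ n ≥ 9.6524, so the smallest even n is 10. (n must be even for Simpson's rule.)

10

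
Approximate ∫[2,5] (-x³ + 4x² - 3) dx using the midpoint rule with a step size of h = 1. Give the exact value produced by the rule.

-3.625

h = (5 − 2)/3 = 1.
Midpoints m₁,…,m₃ = 2.5, 3.5, 4.5.
f(m₁)=6.375, f(m₂)=3.125, f(m₃)=-13.125.
h·[f(m₁) + f(m₂) + f(m₃)] = 1·(-3.625) = -3.625.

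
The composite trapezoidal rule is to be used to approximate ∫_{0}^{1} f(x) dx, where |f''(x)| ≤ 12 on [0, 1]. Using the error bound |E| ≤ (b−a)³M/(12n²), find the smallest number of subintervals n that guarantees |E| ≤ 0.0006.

Need 12/(12n²) ≤ 0.0006.
n² ≥ 12/(12·0.0006) = 1666.67 ⇒ n ≥ 40.8248, so the smallest n is 41.

41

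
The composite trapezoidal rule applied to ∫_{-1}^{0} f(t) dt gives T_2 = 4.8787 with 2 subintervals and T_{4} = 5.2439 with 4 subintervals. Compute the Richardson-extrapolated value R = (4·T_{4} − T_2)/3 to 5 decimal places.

R = (4·T_{4} − T_2) / 3 = (4·5.2439 − 4.8787)/3 = (16.0969)/3 = 5.36563.

5.36563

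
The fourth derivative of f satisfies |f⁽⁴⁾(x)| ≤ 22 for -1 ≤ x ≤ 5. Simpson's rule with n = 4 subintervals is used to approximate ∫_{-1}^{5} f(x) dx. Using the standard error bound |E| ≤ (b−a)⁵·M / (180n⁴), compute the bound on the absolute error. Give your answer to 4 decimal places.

3.7125

|E| ≤ (6)⁵·22 / (180·4⁴) = 171072/46080 = 3.7125.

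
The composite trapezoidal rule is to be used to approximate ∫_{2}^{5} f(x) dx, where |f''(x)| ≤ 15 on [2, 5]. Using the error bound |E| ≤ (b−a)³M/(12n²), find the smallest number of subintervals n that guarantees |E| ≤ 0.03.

34

Need 405/(12n²) ≤ 0.03.
n² ≥ 405/(12·0.03) = 1125 ⇒ n ≥ 33.5410, so the smallest n is 34.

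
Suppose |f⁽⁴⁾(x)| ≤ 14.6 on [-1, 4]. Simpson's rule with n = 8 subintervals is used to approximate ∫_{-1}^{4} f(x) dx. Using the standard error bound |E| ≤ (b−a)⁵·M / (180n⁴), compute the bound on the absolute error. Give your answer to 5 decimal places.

|E| ≤ (5)⁵·14.6 / (180·8⁴) = 45625/737280 = 0.06188.

0.06188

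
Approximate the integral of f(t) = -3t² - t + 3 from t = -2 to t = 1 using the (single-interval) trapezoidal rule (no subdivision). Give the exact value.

-12

T = (b−a)/2 · [f(-2) + f(1)] = 1.5·[(-7) + (-1)] = -12.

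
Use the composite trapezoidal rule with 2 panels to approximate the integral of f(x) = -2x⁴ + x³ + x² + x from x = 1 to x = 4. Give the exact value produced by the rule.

-400.875

h = (4 − 1)/2 = 1.5.
Nodes x₀,…,x₂ = 1, 2.5, 4.
f(x) = -2x⁴ + x³ + x² + x: f₀=1, f₁=-53.75, f₂=-428.
(h/2)·[f₀ + 2f₁ + f₂] = 0.75·(-534.5) = -400.875.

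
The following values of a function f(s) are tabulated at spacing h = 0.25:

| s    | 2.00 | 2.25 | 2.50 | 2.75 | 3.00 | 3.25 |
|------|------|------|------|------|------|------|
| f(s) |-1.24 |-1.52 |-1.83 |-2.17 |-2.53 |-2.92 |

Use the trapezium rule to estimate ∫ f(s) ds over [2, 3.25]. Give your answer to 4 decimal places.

-2.5325

h = 0.25, n = 5.
(h/2)·[y₀ + 2y₁ + 2y₂ + 2y₃ + 2y₄ + y₅] = 0.125·(-20.26) = -2.5325.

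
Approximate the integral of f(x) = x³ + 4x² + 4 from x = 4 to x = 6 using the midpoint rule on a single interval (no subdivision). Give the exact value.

458

M = (b−a)·f(5) = 2·(229) = 458.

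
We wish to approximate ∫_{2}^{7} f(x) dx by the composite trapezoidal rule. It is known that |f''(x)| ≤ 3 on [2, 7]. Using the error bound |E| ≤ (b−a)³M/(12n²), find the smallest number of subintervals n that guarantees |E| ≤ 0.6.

8

Need 375/(12n²) ≤ 0.6.
n² ≥ 375/(12·0.6) = 52.0833 ⇒ n ≥ 7.2169, so the smallest n is 8.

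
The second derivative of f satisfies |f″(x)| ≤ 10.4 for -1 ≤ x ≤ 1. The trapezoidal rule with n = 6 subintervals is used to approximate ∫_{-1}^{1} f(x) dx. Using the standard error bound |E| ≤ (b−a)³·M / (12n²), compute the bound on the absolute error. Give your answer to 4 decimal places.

|E| ≤ (2)³·10.4 / (12·6²) = 83.2/432 = 0.1926.

0.1926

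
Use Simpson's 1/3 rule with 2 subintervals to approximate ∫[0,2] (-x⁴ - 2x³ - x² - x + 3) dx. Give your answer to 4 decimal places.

-13.3333

h = (2 − 0)/2 = 1.
Nodes x₀,…,x₂ = 0, 1, 2.
f(x) = -x⁴ - 2x³ - x² - x + 3: f₀=3, f₁=-2, f₂=-35.
(h/3)·[f₀ + 4f₁ + f₂] = 0.333333·(-40) = -13.3333.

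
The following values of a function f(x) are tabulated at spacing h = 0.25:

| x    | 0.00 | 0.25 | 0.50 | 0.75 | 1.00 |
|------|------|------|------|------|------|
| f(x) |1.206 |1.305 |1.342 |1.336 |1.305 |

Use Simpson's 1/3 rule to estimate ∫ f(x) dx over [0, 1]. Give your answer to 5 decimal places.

1.31325

h = 0.25, n = 4.
(h/3)·[y₀ + 4y₁ + 2y₂ + 4y₃ + y₄] = 0.083333·(15.759) = 1.31325.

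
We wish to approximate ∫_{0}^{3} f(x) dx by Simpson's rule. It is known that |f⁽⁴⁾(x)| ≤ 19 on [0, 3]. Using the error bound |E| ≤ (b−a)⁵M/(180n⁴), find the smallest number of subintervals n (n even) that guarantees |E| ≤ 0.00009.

24

Need 4617/(180n⁴) ≤ 0.00009.
n⁴ ≥ 4617/(180·0.00009) = 285000 ⇒ n ≥ 23.1053, so the smallest even n is 24. (n must be even for Simpson's rule.)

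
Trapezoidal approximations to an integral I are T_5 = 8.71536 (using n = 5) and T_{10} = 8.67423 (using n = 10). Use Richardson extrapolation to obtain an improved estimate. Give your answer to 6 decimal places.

8.660520

R = (4·T_{10} − T_5) / 3 = (4·8.67423 − 8.71536)/3 = (25.98156)/3 = 8.660520.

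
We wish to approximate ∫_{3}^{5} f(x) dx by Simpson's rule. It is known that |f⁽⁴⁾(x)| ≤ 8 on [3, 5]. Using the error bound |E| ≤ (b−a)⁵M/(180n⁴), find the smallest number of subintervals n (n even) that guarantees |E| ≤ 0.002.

6

Need 256/(180n⁴) ≤ 0.002.
n⁴ ≥ 256/(180·0.002) = 711.111 ⇒ n ≥ 5.1640, so the smallest even n is 6. (n must be even for Simpson's rule.)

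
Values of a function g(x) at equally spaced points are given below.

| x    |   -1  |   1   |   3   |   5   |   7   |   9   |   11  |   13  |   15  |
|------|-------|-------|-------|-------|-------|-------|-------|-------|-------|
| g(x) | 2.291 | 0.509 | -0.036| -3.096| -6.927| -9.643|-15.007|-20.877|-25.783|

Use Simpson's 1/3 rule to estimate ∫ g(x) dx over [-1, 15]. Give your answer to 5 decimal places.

-133.24000

h = 2, n = 8.
(h/3)·[y₀ + 4y₁ + 2y₂ + 4y₃ + 2y₄ + 4y₅ + 2y₆ + 4y₇ + y₈] = 0.666667·(-199.860) = -133.24000.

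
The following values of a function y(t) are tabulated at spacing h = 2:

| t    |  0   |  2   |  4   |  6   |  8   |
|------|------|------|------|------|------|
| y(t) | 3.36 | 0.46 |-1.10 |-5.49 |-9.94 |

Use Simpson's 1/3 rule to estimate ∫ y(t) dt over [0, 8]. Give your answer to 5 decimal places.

h = 2, n = 4.
(h/3)·[y₀ + 4y₁ + 2y₂ + 4y₃ + y₄] = 0.666667·(-28.90) = -19.26667.

-19.26667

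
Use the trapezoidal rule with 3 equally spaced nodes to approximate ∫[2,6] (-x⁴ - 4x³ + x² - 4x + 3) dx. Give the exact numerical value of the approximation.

-3212

h = (6 − 2)/2 = 2.
Nodes x₀,…,x₂ = 2, 4, 6.
f(x) = -x⁴ - 4x³ + x² - 4x + 3: f₀=-49, f₁=-509, f₂=-2145.
(h/2)·[f₀ + 2f₁ + f₂] = 1·(-3212) = -3212.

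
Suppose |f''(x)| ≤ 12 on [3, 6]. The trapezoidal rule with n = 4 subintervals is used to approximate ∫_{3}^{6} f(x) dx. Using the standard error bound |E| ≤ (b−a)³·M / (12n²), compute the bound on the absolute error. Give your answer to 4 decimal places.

|E| ≤ (3)³·12 / (12·4²) = 324/192 = 1.6875.

1.6875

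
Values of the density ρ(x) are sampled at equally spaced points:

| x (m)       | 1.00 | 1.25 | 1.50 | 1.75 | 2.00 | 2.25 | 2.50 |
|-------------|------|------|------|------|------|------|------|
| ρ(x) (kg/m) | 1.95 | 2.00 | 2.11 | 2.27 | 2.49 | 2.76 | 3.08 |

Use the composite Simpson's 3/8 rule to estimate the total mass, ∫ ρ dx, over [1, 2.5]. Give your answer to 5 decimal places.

3.52969

h = 0.25, n = 6.
(3h/8)·[y₀ + 3y₁ + 3y₂ + 2y₃ + 3y₄ + 3y₅ + y₆] = 0.09375·(37.65) = 3.52969.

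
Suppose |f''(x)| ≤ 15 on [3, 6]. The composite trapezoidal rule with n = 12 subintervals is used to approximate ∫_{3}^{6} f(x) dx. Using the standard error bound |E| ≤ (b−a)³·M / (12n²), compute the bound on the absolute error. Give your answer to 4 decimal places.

|E| ≤ (3)³·15 / (12·12²) = 405/1728 = 0.2344.

0.2344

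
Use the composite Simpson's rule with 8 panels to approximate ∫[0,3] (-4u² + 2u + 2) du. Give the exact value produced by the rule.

h = (3 − 0)/8 = 0.375.
Nodes u₀,…,u₈ = 0, 0.375, 0.75, 1.125, 1.5, 1.875, 2.25, 2.625, 3.
f(u) = -4u² + 2u + 2: f₀=2, f₁=2.1875, f₂=1.25, f₃=-0.8125, f₄=-4, f₅=-8.3125, f₆=-13.75, f₇=-20.3125, f₈=-28.
(h/3)·[f₀ + 4f₁ + 2f₂ + 4f₃ + 2f₄ + 4f₅ + 2f₆ + 4f₇ + f₈] = 0.125·(-168) = -21.

-21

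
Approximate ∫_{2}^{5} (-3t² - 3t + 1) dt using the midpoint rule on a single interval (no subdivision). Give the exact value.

-138.75

M = (b−a)·f(3.5) = 3·(-46.25) = -138.75.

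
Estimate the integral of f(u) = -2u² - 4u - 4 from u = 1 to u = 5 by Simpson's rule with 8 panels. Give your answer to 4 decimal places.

-146.6667

h = (5 − 1)/8 = 0.5.
Nodes u₀,…,u₈ = 1, 1.5, 2, 2.5, 3, 3.5, 4, 4.5, 5.
f(u) = -2u² - 4u - 4: f₀=-10, f₁=-14.5, f₂=-20, f₃=-26.5, f₄=-34, f₅=-42.5, f₆=-52, f₇=-62.5, f₈=-74.
(h/3)·[f₀ + 4f₁ + 2f₂ + 4f₃ + 2f₄ + 4f₅ + 2f₆ + 4f₇ + f₈] = 0.166667·(-880) = -146.6667.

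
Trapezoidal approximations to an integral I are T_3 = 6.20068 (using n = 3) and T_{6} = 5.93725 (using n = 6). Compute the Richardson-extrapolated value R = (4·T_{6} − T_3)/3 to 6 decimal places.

R = (4·T_{6} − T_3) / 3 = (4·5.93725 − 6.20068)/3 = (17.54832)/3 = 5.849440.

5.849440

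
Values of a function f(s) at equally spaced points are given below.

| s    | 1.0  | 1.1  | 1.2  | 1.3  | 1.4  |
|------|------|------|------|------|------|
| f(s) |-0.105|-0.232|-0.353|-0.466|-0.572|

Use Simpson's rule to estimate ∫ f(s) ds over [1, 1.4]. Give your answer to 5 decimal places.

-0.13917

h = 0.1, n = 4.
(h/3)·[y₀ + 4y₁ + 2y₂ + 4y₃ + y₄] = 0.033333·(-4.175) = -0.13917.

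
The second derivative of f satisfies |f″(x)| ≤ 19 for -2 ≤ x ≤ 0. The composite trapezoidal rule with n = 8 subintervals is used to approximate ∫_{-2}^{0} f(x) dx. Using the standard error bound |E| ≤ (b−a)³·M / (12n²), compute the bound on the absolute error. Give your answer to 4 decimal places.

|E| ≤ (2)³·19 / (12·8²) = 152/768 = 0.1979.

0.1979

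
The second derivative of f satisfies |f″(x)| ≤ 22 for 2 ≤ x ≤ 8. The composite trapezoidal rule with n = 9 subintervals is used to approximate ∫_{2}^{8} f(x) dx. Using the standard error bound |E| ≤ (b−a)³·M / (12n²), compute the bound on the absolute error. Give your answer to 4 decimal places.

|E| ≤ (6)³·22 / (12·9²) = 4752/972 = 4.8889.

4.8889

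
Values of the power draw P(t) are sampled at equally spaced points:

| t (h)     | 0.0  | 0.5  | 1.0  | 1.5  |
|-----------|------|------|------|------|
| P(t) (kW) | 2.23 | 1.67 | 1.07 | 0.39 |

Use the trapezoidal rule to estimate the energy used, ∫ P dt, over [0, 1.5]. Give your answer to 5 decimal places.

2.02500

h = 0.5, n = 3.
(h/2)·[y₀ + 2y₁ + 2y₂ + y₃] = 0.25·(8.10) = 2.02500.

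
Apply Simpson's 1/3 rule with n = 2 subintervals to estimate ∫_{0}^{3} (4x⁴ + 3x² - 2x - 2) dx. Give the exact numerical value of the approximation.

h = (3 − 0)/2 = 1.5.
Nodes x₀,…,x₂ = 0, 1.5, 3.
f(x) = 4x⁴ + 3x² - 2x - 2: f₀=-2, f₁=22, f₂=343.
(h/3)·[f₀ + 4f₁ + f₂] = 0.5·(429) = 214.5.

214.5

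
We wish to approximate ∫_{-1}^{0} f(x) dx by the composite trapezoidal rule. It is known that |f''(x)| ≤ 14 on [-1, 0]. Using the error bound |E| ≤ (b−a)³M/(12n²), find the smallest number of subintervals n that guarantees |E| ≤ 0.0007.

Need 14/(12n²) ≤ 0.0007.
n² ≥ 14/(12·0.0007) = 1666.67 ⇒ n ≥ 40.8248, so the smallest n is 41.

41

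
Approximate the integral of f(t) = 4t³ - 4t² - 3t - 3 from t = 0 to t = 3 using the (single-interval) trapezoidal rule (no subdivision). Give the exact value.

85.5

T = (b−a)/2 · [f(0) + f(3)] = 1.5·[(-3) + 60] = 85.5.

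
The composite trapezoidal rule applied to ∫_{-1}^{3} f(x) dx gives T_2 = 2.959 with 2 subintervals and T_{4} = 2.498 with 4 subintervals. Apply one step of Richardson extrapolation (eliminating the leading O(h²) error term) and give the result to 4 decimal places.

2.3443

R = (4·T_{4} − T_2) / 3 = (4·2.498 − 2.959)/3 = (7.033)/3 = 2.3443.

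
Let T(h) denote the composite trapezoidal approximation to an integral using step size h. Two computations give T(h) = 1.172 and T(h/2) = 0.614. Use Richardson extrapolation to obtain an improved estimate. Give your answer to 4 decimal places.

0.4280

R = (4·T(h/2) − T(h)) / 3 = (4·0.614 − 1.172)/3 = (1.284)/3 = 0.4280.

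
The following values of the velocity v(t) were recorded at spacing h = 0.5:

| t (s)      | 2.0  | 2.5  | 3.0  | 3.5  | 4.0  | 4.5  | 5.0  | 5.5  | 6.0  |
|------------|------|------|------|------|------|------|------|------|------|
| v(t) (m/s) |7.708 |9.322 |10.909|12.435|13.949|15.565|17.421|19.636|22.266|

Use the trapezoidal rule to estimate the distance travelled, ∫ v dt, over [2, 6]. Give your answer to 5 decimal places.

h = 0.5, n = 8.
(h/2)·[y₀ + 2y₁ + 2y₂ + 2y₃ + 2y₄ + 2y₅ + 2y₆ + 2y₇ + y₈] = 0.25·(228.448) = 57.11200.

57.11200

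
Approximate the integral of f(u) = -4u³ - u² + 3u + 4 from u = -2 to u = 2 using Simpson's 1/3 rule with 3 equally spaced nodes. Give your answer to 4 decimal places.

h = (2 − (-2))/2 = 2.
Nodes u₀,…,u₂ = -2, 0, 2.
f(u) = -4u³ - u² + 3u + 4: f₀=26, f₁=4, f₂=-26.
(h/3)·[f₀ + 4f₁ + f₂] = 0.666667·(16) = 10.6667.

10.6667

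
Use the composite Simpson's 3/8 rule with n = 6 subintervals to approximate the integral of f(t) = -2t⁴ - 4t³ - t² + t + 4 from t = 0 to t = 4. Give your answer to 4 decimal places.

-663.4074

h = (4 − 0)/6 = 0.666667.
Nodes t₀,…,t₆ = 0, 0.666667, 1.333333, 2, 2.666667, 3.333333, 4.
f(t) = -2t⁴ - 4t³ - t² + t + 4: f₀=4, f₁=2.641975, f₂=-12.246914, f₃=-62, f₄=-177.432099, f₅=-398.839506, f₆=-776.
(3h/8)·[f₀ + 3f₁ + 3f₂ + 2f₃ + 3f₄ + 3f₅ + f₆] = 0.25·(-2653.629630) = -663.4074.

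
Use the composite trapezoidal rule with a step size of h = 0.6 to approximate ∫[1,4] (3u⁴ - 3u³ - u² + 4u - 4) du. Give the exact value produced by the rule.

437.96112

h = (4 − 1)/5 = 0.6.
Nodes u₀,…,u₅ = 1, 1.6, 2.2, 2.8, 3.4, 4.
f(u) = 3u⁴ - 3u³ - u² + 4u - 4: f₀=-1, f₁=7.2128, f₂=38.2928, f₃=117.9008, f₄=281.0288, f₅=572.
(h/2)·[f₀ + 2f₁ + 2f₂ + 2f₃ + 2f₄ + f₅] = 0.3·(1459.8704) = 437.96112.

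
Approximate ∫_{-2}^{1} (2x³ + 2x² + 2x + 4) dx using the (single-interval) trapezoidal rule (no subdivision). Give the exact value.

T = (b−a)/2 · [f(-2) + f(1)] = 1.5·[(-8) + 10] = 3.

3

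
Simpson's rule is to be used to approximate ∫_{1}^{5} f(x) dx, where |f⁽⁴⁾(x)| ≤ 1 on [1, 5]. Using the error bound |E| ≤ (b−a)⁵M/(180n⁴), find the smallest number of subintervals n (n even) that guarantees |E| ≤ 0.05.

4

Need 1024/(180n⁴) ≤ 0.05.
n⁴ ≥ 1024/(180·0.05) = 113.778 ⇒ n ≥ 3.2660, so the smallest even n is 4. (n must be even for Simpson's rule.)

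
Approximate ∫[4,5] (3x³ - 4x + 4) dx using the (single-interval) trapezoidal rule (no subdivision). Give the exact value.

269.5

T = (b−a)/2 · [f(4) + f(5)] = 0.5·[180 + 359] = 269.5.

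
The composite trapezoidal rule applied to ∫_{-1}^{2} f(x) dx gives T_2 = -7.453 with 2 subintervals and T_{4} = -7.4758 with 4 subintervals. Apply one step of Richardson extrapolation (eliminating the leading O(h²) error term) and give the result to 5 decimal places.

R = (4·T_{4} − T_2) / 3 = (4·(-7.4758) − (-7.453))/3 = (-22.4502)/3 = -7.48340.

-7.48340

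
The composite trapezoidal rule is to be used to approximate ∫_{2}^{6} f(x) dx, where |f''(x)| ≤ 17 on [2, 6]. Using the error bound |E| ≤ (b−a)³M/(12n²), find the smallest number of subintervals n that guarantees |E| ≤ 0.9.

Need 1088/(12n²) ≤ 0.9.
n² ≥ 1088/(12·0.9) = 100.741 ⇒ n ≥ 10.0370, so the smallest n is 11.

11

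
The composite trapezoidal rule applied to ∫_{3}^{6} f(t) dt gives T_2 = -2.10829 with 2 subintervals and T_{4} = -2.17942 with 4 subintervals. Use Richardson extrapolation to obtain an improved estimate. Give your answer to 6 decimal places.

-2.203130

R = (4·T_{4} − T_2) / 3 = (4·(-2.17942) − (-2.10829))/3 = (-6.60939)/3 = -2.203130.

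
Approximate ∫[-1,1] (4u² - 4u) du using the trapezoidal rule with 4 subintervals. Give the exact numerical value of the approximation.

h = (1 − (-1))/4 = 0.5.
Nodes u₀,…,u₄ = -1, -0.5, 0, 0.5, 1.
f(u) = 4u² - 4u: f₀=8, f₁=3, f₂=0, f₃=-1, f₄=0.
(h/2)·[f₀ + 2f₁ + 2f₂ + 2f₃ + f₄] = 0.25·(12) = 3.

3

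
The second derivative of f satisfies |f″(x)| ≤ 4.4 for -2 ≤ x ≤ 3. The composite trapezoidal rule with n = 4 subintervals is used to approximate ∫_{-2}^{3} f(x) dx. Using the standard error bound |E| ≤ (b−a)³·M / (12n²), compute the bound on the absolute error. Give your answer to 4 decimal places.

2.8646

|E| ≤ (5)³·4.4 / (12·4²) = 550/192 = 2.8646.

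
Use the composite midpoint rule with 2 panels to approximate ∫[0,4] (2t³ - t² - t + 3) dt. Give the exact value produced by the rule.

96

h = (4 − 0)/2 = 2.
Midpoints m₁,…,m₂ = 1, 3.
f(m₁)=3, f(m₂)=45.
h·[f(m₁) + f(m₂)] = 2·(48) = 96.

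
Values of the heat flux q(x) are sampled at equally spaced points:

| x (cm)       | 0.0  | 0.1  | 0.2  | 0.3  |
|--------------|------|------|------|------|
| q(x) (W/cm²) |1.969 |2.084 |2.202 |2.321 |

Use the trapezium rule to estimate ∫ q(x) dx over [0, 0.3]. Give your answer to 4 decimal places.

0.6431

h = 0.1, n = 3.
(h/2)·[y₀ + 2y₁ + 2y₂ + y₃] = 0.05·(12.862) = 0.6431.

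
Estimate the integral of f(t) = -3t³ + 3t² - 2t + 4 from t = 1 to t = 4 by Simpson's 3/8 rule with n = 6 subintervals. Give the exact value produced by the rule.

-131.25

h = (4 − 1)/6 = 0.5.
Nodes t₀,…,t₆ = 1, 1.5, 2, 2.5, 3, 3.5, 4.
f(t) = -3t³ + 3t² - 2t + 4: f₀=2, f₁=-2.375, f₂=-12, f₃=-29.125, f₄=-56, f₅=-94.875, f₆=-148.
(3h/8)·[f₀ + 3f₁ + 3f₂ + 2f₃ + 3f₄ + 3f₅ + f₆] = 0.1875·(-700) = -131.25.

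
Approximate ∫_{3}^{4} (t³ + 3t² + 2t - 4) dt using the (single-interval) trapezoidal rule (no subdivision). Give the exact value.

86

T = (b−a)/2 · [f(3) + f(4)] = 0.5·[56 + 116] = 86.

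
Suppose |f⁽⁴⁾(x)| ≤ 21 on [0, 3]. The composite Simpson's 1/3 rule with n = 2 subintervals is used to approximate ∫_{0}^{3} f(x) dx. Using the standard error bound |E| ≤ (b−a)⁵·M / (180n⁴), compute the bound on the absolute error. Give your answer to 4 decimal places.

|E| ≤ (3)⁵·21 / (180·2⁴) = 5103/2880 = 1.7719.

1.7719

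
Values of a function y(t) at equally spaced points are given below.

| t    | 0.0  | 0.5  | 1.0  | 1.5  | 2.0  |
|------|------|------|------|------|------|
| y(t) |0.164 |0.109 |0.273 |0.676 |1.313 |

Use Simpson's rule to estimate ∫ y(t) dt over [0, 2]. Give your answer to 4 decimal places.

h = 0.5, n = 4.
(h/3)·[y₀ + 4y₁ + 2y₂ + 4y₃ + y₄] = 0.166667·(5.163) = 0.8605.

0.8605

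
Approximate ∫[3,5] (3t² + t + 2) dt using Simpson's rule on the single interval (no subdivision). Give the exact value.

110

S = (b−a)/6 · [f(3) + 4f(4) + f(5)] = 0.333333·[32 + 4·54 + 82] = 110.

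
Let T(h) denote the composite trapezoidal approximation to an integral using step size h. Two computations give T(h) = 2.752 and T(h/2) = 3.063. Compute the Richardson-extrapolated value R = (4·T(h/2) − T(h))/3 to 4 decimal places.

3.1667

R = (4·T(h/2) − T(h)) / 3 = (4·3.063 − 2.752)/3 = (9.500)/3 = 3.1667.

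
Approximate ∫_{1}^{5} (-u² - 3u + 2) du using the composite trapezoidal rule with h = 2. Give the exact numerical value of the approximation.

-72

h = (5 − 1)/2 = 2.
Nodes u₀,…,u₂ = 1, 3, 5.
f(u) = -u² - 3u + 2: f₀=-2, f₁=-16, f₂=-38.
(h/2)·[f₀ + 2f₁ + f₂] = 1·(-72) = -72.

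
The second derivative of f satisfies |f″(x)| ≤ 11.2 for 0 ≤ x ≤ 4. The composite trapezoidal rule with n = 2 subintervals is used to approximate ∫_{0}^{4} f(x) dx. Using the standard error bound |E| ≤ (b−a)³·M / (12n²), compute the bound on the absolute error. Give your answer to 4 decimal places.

|E| ≤ (4)³·11.2 / (12·2²) = 716.8/48 = 14.9333.

14.9333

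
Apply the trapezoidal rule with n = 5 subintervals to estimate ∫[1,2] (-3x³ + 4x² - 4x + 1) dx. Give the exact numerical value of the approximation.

h = (2 − 1)/5 = 0.2.
Nodes x₀,…,x₅ = 1, 1.2, 1.4, 1.6, 1.8, 2.
f(x) = -3x³ + 4x² - 4x + 1: f₀=-2, f₁=-3.224, f₂=-4.992, f₃=-7.448, f₄=-10.736, f₅=-15.
(h/2)·[f₀ + 2f₁ + 2f₂ + 2f₃ + 2f₄ + f₅] = 0.1·(-69.8) = -6.98.

-6.98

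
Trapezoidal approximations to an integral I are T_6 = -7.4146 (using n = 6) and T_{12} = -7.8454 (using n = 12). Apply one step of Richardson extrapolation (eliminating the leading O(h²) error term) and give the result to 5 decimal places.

-7.98900

R = (4·T_{12} − T_6) / 3 = (4·(-7.8454) − (-7.4146))/3 = (-23.9670)/3 = -7.98900.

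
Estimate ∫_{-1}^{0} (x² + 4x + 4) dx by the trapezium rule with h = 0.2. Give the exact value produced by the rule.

2.34

h = (0 − (-1))/5 = 0.2.
Nodes x₀,…,x₅ = -1, -0.8, -0.6, -0.4, -0.2, 0.
f(x) = x² + 4x + 4: f₀=1, f₁=1.44, f₂=1.96, f₃=2.56, f₄=3.24, f₅=4.
(h/2)·[f₀ + 2f₁ + 2f₂ + 2f₃ + 2f₄ + f₅] = 0.1·(23.4) = 2.34.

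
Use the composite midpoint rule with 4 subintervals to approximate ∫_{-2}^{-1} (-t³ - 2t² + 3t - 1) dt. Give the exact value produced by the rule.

h = (-1 − (-2))/4 = 0.25.
Midpoints m₁,…,m₄ = -1.875, -1.625, -1.375, -1.125.
f(m₁)=-7.064453125, f(m₂)=-6.865234375, f(m₃)=-6.306640625, f(m₄)=-5.482421875.
h·[f(m₁) + f(m₂) + f(m₃) + f(m₄)] = 0.25·(-25.71875) = -6.4296875.

-6.4296875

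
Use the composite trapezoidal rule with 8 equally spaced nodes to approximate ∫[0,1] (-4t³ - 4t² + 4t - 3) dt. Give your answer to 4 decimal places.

-3.3673

h = (1 − 0)/7 = 0.142857.
Nodes t₀,…,t₇ = 0, 0.142857, 0.285714, 0.428571, 0.571429, 0.714286, 0.857143, 1.
f(t) = -4t³ - 4t² + 4t - 3: f₀=-3, f₁=-2.521866, f₂=-2.276968, f₃=-2.335277, f₄=-2.766764, f₅=-3.641399, f₆=-5.029155, f₇=-7.
(h/2)·[f₀ + 2f₁ + 2f₂ + 2f₃ + 2f₄ + 2f₅ + 2f₆ + f₇] = 0.071429·(-47.142857) = -3.3673.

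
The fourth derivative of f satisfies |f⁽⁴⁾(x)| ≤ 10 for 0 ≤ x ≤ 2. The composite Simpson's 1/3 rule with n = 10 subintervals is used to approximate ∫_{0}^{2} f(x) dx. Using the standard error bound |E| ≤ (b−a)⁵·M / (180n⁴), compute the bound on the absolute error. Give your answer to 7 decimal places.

0.0001778

|E| ≤ (2)⁵·10 / (180·10⁴) = 320/1800000 = 0.0001778.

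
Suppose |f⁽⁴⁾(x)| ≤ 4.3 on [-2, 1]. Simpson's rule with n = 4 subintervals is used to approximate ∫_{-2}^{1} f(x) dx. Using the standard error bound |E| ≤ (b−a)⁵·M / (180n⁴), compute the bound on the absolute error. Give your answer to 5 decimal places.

|E| ≤ (3)⁵·4.3 / (180·4⁴) = 1044.9/46080 = 0.02268.

0.02268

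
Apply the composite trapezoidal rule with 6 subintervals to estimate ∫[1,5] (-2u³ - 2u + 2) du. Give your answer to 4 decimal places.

h = (5 − 1)/6 = 0.666667.
Nodes u₀,…,u₆ = 1, 1.666667, 2.333333, 3, 3.666667, 4.333333, 5.
f(u) = -2u³ - 2u + 2: f₀=-2, f₁=-10.592593, f₂=-28.074074, f₃=-58, f₄=-103.925926, f₅=-169.407407, f₆=-258.
(h/2)·[f₀ + 2f₁ + 2f₂ + 2f₃ + 2f₄ + 2f₅ + f₆] = 0.333333·(-1000) = -333.3333.

-333.3333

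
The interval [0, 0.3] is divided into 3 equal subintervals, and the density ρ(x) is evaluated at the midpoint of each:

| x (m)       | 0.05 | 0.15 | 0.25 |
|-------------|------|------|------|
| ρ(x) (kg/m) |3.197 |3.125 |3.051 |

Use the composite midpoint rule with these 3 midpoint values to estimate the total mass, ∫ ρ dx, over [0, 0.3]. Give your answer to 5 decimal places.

h = 0.1, n = 3.
h·[y(m₁) + y(m₂) + y(m₃)] = 0.1·(9.373) = 0.93730.

0.93730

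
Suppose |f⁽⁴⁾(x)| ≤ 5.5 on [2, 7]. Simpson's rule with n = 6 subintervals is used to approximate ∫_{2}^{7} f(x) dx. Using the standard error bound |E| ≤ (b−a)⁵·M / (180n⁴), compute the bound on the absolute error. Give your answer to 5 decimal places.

0.07368

|E| ≤ (5)⁵·5.5 / (180·6⁴) = 17187.5/233280 = 0.07368.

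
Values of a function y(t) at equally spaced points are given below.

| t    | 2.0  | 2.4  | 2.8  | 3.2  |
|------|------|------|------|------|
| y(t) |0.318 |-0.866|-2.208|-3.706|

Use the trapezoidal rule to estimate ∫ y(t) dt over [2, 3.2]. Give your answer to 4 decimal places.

h = 0.4, n = 3.
(h/2)·[y₀ + 2y₁ + 2y₂ + y₃] = 0.2·(-9.536) = -1.9072.

-1.9072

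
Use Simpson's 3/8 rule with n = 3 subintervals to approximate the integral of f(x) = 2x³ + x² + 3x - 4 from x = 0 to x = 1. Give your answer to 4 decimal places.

-1.6667

h = (1 − 0)/3 = 0.333333.
Nodes x₀,…,x₃ = 0, 0.333333, 0.666667, 1.
f(x) = 2x³ + x² + 3x - 4: f₀=-4, f₁=-2.814815, f₂=-0.962963, f₃=2.
(3h/8)·[f₀ + 3f₁ + 3f₂ + f₃] = 0.125·(-13.333333) = -1.6667.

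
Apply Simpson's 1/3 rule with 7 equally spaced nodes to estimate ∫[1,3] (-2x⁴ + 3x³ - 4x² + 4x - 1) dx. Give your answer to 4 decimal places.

h = (3 − 1)/6 = 0.333333.
Nodes x₀,…,x₆ = 1, 1.333333, 1.666667, 2, 2.333333, 2.666667, 3.
f(x) = -2x⁴ + 3x³ - 4x² + 4x - 1: f₀=0, f₁=-1.987654, f₂=-6.987654, f₃=-17, f₄=-34.617284, f₅=-63.024691, f₆=-106.
(h/3)·[f₀ + 4f₁ + 2f₂ + 4f₃ + 2f₄ + 4f₅ + f₆] = 0.111111·(-517.259259) = -57.4733.

-57.4733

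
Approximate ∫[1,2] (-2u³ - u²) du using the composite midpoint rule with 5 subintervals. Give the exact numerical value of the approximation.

-9.8

h = (2 − 1)/5 = 0.2.
Midpoints m₁,…,m₅ = 1.1, 1.3, 1.5, 1.7, 1.9.
f(m₁)=-3.872, f(m₂)=-6.084, f(m₃)=-9, f(m₄)=-12.716, f(m₅)=-17.328.
h·[f(m₁) + f(m₂) + f(m₃) + f(m₄) + f(m₅)] = 0.2·(-49) = -9.8.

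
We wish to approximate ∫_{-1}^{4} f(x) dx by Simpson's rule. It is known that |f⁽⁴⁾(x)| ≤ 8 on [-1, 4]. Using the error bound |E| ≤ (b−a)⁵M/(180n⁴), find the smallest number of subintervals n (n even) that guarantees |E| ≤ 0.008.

12

Need 25000/(180n⁴) ≤ 0.008.
n⁴ ≥ 25000/(180·0.008) = 17361.1 ⇒ n ≥ 11.4787, so the smallest even n is 12. (n must be even for Simpson's rule.)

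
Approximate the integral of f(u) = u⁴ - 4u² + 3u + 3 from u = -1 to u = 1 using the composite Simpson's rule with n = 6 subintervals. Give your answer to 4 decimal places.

3.7366

h = (1 − (-1))/6 = 0.333333.
Nodes u₀,…,u₆ = -1, -0.666667, -0.333333, 0, 0.333333, 0.666667, 1.
f(u) = u⁴ - 4u² + 3u + 3: f₀=-3, f₁=-0.580247, f₂=1.567901, f₃=3, f₄=3.567901, f₅=3.419753, f₆=3.
(h/3)·[f₀ + 4f₁ + 2f₂ + 4f₃ + 2f₄ + 4f₅ + f₆] = 0.111111·(33.629630) = 3.7366.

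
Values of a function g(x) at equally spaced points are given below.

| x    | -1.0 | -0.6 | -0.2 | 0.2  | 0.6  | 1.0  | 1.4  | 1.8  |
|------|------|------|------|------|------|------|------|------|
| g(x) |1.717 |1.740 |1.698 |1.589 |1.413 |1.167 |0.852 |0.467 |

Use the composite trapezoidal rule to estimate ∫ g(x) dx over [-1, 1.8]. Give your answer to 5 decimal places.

h = 0.4, n = 7.
(h/2)·[y₀ + 2y₁ + 2y₂ + 2y₃ + 2y₄ + 2y₅ + 2y₆ + y₇] = 0.2·(19.102) = 3.82040.

3.82040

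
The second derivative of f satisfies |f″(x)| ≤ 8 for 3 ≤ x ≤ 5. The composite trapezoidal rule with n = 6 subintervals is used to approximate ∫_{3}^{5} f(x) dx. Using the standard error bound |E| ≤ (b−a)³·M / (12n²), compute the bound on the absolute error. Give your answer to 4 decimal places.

|E| ≤ (2)³·8 / (12·6²) = 64/432 = 0.1481.

0.1481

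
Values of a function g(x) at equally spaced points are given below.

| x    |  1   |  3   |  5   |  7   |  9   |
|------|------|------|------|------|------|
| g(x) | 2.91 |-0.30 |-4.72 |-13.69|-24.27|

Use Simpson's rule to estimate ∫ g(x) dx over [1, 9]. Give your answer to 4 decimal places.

h = 2, n = 4.
(h/3)·[y₀ + 4y₁ + 2y₂ + 4y₃ + y₄] = 0.666667·(-86.76) = -57.8400.

-57.8400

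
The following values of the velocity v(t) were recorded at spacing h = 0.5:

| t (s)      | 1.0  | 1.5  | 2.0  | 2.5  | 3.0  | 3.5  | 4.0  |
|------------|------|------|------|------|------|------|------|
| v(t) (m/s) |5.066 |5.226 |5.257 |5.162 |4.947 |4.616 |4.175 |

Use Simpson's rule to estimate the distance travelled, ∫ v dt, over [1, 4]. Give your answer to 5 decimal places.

h = 0.5, n = 6.
(h/3)·[y₀ + 4y₁ + 2y₂ + 4y₃ + 2y₄ + 4y₅ + y₆] = 0.166667·(89.665) = 14.94417.

14.94417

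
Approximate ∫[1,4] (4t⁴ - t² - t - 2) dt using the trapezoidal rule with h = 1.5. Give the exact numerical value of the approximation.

h = (4 − 1)/2 = 1.5.
Nodes t₀,…,t₂ = 1, 2.5, 4.
f(t) = 4t⁴ - t² - t - 2: f₀=0, f₁=145.5, f₂=1002.
(h/2)·[f₀ + 2f₁ + f₂] = 0.75·(1293) = 969.75.

969.75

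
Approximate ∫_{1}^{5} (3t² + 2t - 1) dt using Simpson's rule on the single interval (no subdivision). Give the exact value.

S = (b−a)/6 · [f(1) + 4f(3) + f(5)] = 0.666667·[4 + 4·32 + 84] = 144.

144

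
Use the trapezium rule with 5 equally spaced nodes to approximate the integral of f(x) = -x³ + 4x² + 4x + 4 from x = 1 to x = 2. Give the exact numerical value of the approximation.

h = (2 − 1)/4 = 0.25.
Nodes x₀,…,x₄ = 1, 1.25, 1.5, 1.75, 2.
f(x) = -x³ + 4x² + 4x + 4: f₀=11, f₁=13.296875, f₂=15.625, f₃=17.890625, f₄=20.
(h/2)·[f₀ + 2f₁ + 2f₂ + 2f₃ + f₄] = 0.125·(124.625) = 15.578125.

15.578125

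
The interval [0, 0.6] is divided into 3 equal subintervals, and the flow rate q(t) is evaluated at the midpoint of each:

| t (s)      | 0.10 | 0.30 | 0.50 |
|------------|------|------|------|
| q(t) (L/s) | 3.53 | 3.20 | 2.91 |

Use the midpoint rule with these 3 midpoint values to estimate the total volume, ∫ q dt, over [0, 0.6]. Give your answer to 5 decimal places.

h = 0.2, n = 3.
h·[y(m₁) + y(m₂) + y(m₃)] = 0.2·(9.64) = 1.92800.

1.92800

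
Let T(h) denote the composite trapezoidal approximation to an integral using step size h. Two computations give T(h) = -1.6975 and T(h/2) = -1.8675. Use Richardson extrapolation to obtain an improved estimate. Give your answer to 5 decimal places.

-1.92417

R = (4·T(h/2) − T(h)) / 3 = (4·(-1.8675) − (-1.6975))/3 = (-5.7725)/3 = -1.92417.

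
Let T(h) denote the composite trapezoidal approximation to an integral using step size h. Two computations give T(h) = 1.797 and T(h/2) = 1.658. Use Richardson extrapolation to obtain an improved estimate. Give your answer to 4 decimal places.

1.6117

R = (4·T(h/2) − T(h)) / 3 = (4·1.658 − 1.797)/3 = (4.835)/3 = 1.6117.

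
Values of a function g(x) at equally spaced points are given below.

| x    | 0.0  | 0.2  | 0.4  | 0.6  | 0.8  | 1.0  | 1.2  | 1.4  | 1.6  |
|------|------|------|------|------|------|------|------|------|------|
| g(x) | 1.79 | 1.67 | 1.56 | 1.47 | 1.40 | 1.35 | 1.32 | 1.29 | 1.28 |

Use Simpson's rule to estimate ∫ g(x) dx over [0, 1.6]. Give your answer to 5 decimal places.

2.31667

h = 0.2, n = 8.
(h/3)·[y₀ + 4y₁ + 2y₂ + 4y₃ + 2y₄ + 4y₅ + 2y₆ + 4y₇ + y₈] = 0.066667·(34.75) = 2.31667.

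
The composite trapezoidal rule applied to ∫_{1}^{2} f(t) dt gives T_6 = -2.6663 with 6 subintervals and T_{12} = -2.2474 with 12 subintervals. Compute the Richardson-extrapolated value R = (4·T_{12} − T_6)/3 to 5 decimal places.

R = (4·T_{12} − T_6) / 3 = (4·(-2.2474) − (-2.6663))/3 = (-6.3233)/3 = -2.10777.

-2.10777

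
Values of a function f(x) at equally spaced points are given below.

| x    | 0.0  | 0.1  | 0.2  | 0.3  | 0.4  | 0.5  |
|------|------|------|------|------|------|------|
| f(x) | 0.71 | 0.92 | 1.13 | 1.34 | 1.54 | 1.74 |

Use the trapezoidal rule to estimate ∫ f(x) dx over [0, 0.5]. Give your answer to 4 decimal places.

h = 0.1, n = 5.
(h/2)·[y₀ + 2y₁ + 2y₂ + 2y₃ + 2y₄ + y₅] = 0.05·(12.31) = 0.6155.

0.6155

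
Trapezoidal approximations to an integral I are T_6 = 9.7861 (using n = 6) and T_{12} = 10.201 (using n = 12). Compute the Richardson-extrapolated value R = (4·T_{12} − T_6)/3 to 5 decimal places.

R = (4·T_{12} − T_6) / 3 = (4·10.201 − 9.7861)/3 = (31.0179)/3 = 10.33930.

10.33930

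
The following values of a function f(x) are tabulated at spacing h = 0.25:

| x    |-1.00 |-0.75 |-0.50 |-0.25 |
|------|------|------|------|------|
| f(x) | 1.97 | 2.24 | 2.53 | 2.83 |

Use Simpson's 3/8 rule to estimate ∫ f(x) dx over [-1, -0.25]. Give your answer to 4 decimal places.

1.7916

h = 0.25, n = 3.
(3h/8)·[y₀ + 3y₁ + 3y₂ + y₃] = 0.09375·(19.11) = 1.7916.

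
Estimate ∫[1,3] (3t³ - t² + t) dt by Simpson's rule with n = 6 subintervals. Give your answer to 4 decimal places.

h = (3 − 1)/6 = 0.333333.
Nodes t₀,…,t₆ = 1, 1.333333, 1.666667, 2, 2.333333, 2.666667, 3.
f(t) = 3t³ - t² + t: f₀=3, f₁=6.666667, f₂=12.777778, f₃=22, f₄=35, f₅=52.444444, f₆=75.
(h/3)·[f₀ + 4f₁ + 2f₂ + 4f₃ + 2f₄ + 4f₅ + f₆] = 0.111111·(498) = 55.3333.

55.3333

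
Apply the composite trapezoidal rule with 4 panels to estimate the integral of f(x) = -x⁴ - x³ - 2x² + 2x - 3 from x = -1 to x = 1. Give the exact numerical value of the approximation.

-8.0625

h = (1 − (-1))/4 = 0.5.
Nodes x₀,…,x₄ = -1, -0.5, 0, 0.5, 1.
f(x) = -x⁴ - x³ - 2x² + 2x - 3: f₀=-7, f₁=-4.4375, f₂=-3, f₃=-2.6875, f₄=-5.
(h/2)·[f₀ + 2f₁ + 2f₂ + 2f₃ + f₄] = 0.25·(-32.25) = -8.0625.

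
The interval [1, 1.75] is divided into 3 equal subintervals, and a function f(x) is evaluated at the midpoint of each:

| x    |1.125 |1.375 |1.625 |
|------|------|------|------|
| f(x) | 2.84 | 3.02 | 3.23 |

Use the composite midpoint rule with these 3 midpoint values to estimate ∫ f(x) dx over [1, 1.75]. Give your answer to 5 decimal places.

2.27250

h = 0.25, n = 3.
h·[y(m₁) + y(m₂) + y(m₃)] = 0.25·(9.09) = 2.27250.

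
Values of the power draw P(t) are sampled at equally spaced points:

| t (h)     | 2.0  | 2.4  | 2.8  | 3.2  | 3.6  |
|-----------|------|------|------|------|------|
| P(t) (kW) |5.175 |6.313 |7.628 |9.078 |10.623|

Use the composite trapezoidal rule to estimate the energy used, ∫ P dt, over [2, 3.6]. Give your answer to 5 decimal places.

12.36720

h = 0.4, n = 4.
(h/2)·[y₀ + 2y₁ + 2y₂ + 2y₃ + y₄] = 0.2·(61.836) = 12.36720.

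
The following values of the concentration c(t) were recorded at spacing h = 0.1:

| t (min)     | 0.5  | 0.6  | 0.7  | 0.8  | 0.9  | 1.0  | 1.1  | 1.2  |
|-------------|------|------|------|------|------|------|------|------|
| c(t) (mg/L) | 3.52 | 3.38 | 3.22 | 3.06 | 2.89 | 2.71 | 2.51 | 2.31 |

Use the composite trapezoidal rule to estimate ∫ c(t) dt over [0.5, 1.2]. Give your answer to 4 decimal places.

2.0685

h = 0.1, n = 7.
(h/2)·[y₀ + 2y₁ + 2y₂ + 2y₃ + 2y₄ + 2y₅ + 2y₆ + y₇] = 0.05·(41.37) = 2.0685.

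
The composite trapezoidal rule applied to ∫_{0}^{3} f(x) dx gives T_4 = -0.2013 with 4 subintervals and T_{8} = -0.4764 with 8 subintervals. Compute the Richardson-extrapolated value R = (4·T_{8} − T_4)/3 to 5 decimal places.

R = (4·T_{8} − T_4) / 3 = (4·(-0.4764) − (-0.2013))/3 = (-1.7043)/3 = -0.56810.

-0.56810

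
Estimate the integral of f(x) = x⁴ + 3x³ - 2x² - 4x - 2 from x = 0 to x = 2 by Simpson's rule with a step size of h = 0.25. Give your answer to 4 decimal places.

h = (2 − 0)/8 = 0.25.
Nodes x₀,…,x₈ = 0, 0.25, 0.5, 0.75, 1, 1.25, 1.5, 1.75, 2.
f(x) = x⁴ + 3x³ - 2x² - 4x - 2: f₀=-2, f₁=-3.07421875, f₂=-4.0625, f₃=-4.54296875, f₄=-4, f₅=-1.82421875, f₆=2.6875, f₇=10.33203125, f₈=22.
(h/3)·[f₀ + 4f₁ + 2f₂ + 4f₃ + 2f₄ + 4f₅ + 2f₆ + 4f₇ + f₈] = 0.083333·(12.8125) = 1.0677.

1.0677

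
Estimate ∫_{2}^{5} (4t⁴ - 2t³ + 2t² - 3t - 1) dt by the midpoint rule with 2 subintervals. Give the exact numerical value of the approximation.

h = (5 − 2)/2 = 1.5.
Midpoints m₁,…,m₂ = 2.75, 4.25.
f(m₁)=193.046875, f(m₂)=1173.859375.
h·[f(m₁) + f(m₂)] = 1.5·(1366.90625) = 2050.359375.

2050.359375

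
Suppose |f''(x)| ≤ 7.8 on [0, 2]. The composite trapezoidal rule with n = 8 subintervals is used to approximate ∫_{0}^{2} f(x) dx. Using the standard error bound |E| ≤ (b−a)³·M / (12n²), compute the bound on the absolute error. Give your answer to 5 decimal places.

0.08125

|E| ≤ (2)³·7.8 / (12·8²) = 62.4/768 = 0.08125.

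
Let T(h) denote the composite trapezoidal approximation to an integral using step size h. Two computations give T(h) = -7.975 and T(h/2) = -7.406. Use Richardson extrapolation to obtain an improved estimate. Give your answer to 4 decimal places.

R = (4·T(h/2) − T(h)) / 3 = (4·(-7.406) − (-7.975))/3 = (-21.649)/3 = -7.2163.

-7.2163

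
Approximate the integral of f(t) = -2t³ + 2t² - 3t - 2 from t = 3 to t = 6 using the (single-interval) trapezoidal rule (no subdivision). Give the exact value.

T = (b−a)/2 · [f(3) + f(6)] = 1.5·[(-47) + (-380)] = -640.5.

-640.5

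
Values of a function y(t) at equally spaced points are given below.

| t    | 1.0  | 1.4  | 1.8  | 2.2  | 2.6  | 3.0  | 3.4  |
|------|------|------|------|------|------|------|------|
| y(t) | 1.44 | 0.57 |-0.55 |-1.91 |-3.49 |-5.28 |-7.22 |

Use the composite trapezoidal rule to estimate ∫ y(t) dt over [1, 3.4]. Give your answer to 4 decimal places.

-5.4200

h = 0.4, n = 6.
(h/2)·[y₀ + 2y₁ + 2y₂ + 2y₃ + 2y₄ + 2y₅ + y₆] = 0.2·(-27.10) = -5.4200.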